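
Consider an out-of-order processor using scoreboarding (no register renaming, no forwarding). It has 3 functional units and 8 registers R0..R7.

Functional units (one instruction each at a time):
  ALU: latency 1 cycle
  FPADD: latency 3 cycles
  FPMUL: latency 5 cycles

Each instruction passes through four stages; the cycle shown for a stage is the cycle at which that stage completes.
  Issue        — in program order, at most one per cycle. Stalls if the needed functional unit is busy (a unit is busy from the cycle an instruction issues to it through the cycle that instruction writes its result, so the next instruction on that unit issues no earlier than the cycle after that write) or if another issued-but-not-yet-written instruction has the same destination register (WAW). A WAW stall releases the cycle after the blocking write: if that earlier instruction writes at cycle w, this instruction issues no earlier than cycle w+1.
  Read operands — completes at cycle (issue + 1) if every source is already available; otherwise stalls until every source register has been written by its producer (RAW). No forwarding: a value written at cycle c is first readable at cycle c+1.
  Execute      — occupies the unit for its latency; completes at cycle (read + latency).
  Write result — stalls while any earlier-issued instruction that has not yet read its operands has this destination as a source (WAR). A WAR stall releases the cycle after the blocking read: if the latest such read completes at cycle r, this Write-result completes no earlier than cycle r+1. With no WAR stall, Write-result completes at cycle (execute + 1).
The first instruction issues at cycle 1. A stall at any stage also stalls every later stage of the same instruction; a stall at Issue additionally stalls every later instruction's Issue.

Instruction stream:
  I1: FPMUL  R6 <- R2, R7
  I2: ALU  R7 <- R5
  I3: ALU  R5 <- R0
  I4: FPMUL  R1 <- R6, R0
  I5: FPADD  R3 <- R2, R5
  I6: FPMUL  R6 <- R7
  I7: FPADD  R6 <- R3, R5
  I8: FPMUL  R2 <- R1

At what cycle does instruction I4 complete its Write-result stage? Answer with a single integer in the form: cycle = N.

cycle = 16

I1: IS=1 RO=2 EX=7 WR=8
I2: IS=2 RO=3 EX=4 WR=5
I3: IS=6 RO=7 EX=8 WR=9  [struct: ALU busy until I2 writes@5]
I4: IS=9 RO=10 EX=15 WR=16  [struct: FPMUL busy until I1 writes@8]
I5: IS=10 RO=11 EX=14 WR=15
I6: IS=17 RO=18 EX=23 WR=24  [struct: FPMUL busy until I4 writes@16]
I7: IS=25 RO=26 EX=29 WR=30  [WAW R6: wait I6 write@24]
I8: IS=26 RO=27 EX=32 WR=33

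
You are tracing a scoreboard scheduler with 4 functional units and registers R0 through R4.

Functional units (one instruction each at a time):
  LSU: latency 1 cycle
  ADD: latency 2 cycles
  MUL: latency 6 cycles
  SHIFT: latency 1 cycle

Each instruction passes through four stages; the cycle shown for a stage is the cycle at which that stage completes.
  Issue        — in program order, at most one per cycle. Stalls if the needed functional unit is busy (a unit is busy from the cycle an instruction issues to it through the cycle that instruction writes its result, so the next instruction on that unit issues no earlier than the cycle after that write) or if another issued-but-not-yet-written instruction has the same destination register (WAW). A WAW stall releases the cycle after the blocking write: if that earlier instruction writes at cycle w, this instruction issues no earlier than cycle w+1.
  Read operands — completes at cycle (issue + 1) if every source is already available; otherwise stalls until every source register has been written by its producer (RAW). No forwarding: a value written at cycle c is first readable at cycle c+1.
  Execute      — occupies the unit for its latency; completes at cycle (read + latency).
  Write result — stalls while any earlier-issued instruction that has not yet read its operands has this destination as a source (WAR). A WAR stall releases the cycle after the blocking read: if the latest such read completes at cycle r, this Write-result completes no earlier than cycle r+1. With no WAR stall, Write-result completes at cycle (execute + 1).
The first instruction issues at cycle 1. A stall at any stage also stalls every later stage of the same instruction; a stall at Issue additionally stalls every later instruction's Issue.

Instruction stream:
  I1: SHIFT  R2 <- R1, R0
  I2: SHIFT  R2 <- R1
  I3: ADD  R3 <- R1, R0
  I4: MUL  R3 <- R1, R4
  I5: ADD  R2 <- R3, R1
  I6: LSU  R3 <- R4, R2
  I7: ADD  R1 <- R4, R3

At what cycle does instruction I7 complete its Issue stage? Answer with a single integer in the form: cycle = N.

I1  is:1  ro:2  ex:3  wr:4
I2  is:5  ro:6  ex:7  wr:8  — struct: SHIFT busy until I1 writes@4
I3  is:6  ro:7  ex:9  wr:10
I4  is:11  ro:12  ex:18  wr:19  — WAW R3: wait I3 write@10
I5  is:12  ro:20  ex:22  wr:23  — RAW R3: wait I4 write@19
I6  is:20  ro:24  ex:25  wr:26  — WAW R3: wait I4 write@19, RAW R2: wait I5 write@23
I7  is:24  ro:27  ex:29  wr:30  — struct: ADD busy until I5 writes@23, RAW R3: wait I6 write@26

cycle = 24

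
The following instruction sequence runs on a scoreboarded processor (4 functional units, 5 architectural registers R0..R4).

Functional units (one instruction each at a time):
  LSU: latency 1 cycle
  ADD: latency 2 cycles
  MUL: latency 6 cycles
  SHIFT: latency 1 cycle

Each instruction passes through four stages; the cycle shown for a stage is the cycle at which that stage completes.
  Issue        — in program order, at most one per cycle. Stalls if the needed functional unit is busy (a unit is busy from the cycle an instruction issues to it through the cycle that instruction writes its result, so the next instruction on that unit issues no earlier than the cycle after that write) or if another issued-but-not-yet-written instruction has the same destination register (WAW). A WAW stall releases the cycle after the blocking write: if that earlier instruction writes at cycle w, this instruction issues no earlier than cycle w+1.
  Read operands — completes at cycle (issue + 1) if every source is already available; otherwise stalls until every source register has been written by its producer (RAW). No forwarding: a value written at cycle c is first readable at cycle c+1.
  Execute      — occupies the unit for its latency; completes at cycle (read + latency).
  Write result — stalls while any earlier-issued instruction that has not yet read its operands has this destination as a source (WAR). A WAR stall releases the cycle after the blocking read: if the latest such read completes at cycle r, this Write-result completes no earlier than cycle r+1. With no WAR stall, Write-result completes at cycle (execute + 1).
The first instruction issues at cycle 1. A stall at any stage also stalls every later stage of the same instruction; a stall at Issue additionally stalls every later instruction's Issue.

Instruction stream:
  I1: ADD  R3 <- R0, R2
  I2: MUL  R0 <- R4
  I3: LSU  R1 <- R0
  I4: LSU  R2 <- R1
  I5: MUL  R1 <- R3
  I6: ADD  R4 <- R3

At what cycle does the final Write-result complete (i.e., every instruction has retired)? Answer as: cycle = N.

cycle = 23

[1] I1→ADD
[2] I1 RO | I2→MUL
[3] I2 RO | I3→LSU
[4] I1 EX
[5] I1 WR R3
[9] I2 EX
[10] I2 WR R0
[11] I3 RO
[12] I3 EX
[13] I3 WR R1
[14] I4→LSU
[15] I4 RO | I5→MUL
[16] I4 EX | I5 RO | I6→ADD
[17] I4 WR R2 | I6 RO
[19] I6 EX
[20] I6 WR R4
[22] I5 EX
[23] I5 WR R1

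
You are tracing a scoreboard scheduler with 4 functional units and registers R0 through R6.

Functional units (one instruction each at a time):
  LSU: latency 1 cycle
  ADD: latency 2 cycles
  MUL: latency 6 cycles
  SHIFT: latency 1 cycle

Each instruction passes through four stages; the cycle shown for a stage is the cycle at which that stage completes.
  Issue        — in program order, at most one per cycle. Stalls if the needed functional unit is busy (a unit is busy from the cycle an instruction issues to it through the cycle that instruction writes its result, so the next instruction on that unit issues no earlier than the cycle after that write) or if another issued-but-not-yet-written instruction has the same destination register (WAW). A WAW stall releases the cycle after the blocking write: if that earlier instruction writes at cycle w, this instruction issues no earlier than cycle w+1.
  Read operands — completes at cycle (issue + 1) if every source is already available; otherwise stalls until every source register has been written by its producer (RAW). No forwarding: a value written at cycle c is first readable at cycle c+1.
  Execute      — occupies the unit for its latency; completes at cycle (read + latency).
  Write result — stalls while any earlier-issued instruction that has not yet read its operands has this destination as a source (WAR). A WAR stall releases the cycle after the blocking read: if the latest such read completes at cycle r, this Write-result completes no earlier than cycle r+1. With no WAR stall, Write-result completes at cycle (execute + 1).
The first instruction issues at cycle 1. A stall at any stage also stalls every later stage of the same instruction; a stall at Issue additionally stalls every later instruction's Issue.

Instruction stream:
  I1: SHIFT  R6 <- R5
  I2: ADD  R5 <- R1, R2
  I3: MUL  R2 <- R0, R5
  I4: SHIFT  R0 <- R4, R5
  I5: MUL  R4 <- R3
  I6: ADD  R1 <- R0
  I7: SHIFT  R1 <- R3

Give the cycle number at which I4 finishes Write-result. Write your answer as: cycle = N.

[1] I1 dispatched to SHIFT
[2] I1 operands ready, I2 dispatched to ADD
[3] I1 complete, I2 operands ready, I3 dispatched to MUL
[4] R6←I1
[5] I2 complete, I4 dispatched to SHIFT
[6] R5←I2
[7] I3 operands ready, I4 operands ready
[8] I4 complete
[9] R0←I4
[13] I3 complete
[14] R2←I3
[15] I5 dispatched to MUL
[16] I5 operands ready, I6 dispatched to ADD
[17] I6 operands ready
[19] I6 complete
[20] R1←I6
[21] I7 dispatched to SHIFT
[22] I5 complete, I7 operands ready
[23] R4←I5, I7 complete
[24] R1←I7

cycle = 9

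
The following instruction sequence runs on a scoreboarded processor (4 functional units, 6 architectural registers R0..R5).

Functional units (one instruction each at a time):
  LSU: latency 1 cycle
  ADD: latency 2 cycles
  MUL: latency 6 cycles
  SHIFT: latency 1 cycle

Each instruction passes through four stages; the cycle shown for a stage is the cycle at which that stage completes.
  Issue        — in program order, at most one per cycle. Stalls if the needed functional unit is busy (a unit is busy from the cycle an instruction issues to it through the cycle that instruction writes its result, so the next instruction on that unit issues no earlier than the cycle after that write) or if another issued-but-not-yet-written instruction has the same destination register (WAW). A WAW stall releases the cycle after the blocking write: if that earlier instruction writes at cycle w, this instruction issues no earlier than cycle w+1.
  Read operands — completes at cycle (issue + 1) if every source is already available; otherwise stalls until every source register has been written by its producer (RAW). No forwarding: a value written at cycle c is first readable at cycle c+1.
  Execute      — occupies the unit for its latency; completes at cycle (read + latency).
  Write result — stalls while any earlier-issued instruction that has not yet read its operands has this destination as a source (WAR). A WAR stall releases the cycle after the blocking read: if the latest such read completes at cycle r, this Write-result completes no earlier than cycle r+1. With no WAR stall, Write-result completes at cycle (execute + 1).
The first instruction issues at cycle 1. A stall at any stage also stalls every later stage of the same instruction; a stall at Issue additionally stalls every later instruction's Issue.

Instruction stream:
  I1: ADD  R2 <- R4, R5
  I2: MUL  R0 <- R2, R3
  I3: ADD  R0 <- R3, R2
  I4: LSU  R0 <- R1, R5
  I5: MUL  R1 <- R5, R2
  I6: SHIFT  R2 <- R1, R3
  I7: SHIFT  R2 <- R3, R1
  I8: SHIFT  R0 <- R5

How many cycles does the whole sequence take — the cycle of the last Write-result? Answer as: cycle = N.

t=1  I1→ADD
t=2  I1 RO | I2→MUL
t=4  I1 EX
t=5  I1 WR R2
t=6  I2 RO
t=12  I2 EX
t=13  I2 WR R0
t=14  I3→ADD
t=15  I3 RO
t=17  I3 EX
t=18  I3 WR R0
t=19  I4→LSU
t=20  I4 RO | I5→MUL
t=21  I4 EX | I5 RO | I6→SHIFT
t=22  I4 WR R0
t=27  I5 EX
t=28  I5 WR R1
t=29  I6 RO
t=30  I6 EX
t=31  I6 WR R2
t=32  I7→SHIFT
t=33  I7 RO
t=34  I7 EX
t=35  I7 WR R2
t=36  I8→SHIFT
t=37  I8 RO
t=38  I8 EX
t=39  I8 WR R0

cycle = 39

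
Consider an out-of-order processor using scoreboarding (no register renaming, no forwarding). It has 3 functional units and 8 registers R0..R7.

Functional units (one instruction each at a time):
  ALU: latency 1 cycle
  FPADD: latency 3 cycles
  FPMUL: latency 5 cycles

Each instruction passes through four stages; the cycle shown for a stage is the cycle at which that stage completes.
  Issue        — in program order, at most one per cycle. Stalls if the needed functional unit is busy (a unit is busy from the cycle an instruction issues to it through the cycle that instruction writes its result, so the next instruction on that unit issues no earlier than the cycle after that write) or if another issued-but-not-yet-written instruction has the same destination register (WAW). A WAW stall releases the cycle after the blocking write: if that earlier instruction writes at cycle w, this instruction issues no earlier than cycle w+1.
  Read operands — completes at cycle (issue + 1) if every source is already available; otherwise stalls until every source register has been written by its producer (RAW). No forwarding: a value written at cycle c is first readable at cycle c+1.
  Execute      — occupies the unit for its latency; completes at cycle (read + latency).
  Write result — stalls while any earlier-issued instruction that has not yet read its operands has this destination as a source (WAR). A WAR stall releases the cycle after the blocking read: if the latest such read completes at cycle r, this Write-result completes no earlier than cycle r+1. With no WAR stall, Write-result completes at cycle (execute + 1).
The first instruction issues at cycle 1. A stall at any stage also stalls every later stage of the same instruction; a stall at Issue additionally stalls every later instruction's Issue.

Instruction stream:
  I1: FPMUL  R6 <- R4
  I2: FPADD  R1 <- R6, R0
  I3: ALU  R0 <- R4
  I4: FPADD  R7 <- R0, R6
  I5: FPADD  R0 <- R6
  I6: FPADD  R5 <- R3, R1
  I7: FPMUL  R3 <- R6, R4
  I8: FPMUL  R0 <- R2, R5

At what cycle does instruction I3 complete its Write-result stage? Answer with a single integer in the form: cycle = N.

I1 -> (1, 2, 7, 8)
I2 -> (2, 9, 12, 13)  // RAW R6: wait I1 write@8
I3 -> (3, 4, 5, 10)  // WAR R0: wait I2 read@9
I4 -> (14, 15, 18, 19)  // struct: FPADD busy until I2 writes@13
I5 -> (20, 21, 24, 25)  // struct: FPADD busy until I4 writes@19
I6 -> (26, 27, 30, 31)  // struct: FPADD busy until I5 writes@25
I7 -> (27, 28, 33, 34)
I8 -> (35, 36, 41, 42)  // struct: FPMUL busy until I7 writes@34

cycle = 10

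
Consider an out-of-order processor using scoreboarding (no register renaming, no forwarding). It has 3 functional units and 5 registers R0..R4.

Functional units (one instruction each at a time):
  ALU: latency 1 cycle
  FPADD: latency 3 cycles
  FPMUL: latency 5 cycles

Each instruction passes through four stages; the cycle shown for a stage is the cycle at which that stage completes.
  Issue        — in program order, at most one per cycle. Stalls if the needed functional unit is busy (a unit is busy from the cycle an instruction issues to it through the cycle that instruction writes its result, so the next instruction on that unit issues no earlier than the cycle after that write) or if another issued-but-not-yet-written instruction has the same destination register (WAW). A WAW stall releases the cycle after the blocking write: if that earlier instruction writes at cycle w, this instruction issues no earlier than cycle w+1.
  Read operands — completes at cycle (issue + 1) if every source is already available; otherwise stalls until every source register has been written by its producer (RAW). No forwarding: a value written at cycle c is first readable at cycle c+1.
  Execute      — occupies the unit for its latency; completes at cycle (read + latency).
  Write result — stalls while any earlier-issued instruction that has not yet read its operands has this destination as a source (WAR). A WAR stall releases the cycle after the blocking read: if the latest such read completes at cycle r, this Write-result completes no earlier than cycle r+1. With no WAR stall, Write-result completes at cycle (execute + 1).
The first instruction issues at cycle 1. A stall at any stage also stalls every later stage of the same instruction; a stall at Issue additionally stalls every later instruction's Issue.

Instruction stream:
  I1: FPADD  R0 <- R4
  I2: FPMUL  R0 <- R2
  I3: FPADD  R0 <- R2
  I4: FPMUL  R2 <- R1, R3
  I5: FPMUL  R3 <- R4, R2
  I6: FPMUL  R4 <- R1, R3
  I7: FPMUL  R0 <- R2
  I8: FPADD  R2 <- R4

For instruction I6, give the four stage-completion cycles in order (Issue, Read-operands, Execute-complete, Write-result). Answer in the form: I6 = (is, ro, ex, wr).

I6 = (32, 33, 38, 39)

  I1 | 1 | 2 | 5 | 6
  I2 | 7 | 8 | 13 | 14   WAW R0: wait I1 write@6
  I3 | 15 | 16 | 19 | 20   WAW R0: wait I2 write@14
  I4 | 16 | 17 | 22 | 23
  I5 | 24 | 25 | 30 | 31   struct: FPMUL busy until I4 writes@23
  I6 | 32 | 33 | 38 | 39   struct: FPMUL busy until I5 writes@31
  I7 | 40 | 41 | 46 | 47   struct: FPMUL busy until I6 writes@39
  I8 | 41 | 42 | 45 | 46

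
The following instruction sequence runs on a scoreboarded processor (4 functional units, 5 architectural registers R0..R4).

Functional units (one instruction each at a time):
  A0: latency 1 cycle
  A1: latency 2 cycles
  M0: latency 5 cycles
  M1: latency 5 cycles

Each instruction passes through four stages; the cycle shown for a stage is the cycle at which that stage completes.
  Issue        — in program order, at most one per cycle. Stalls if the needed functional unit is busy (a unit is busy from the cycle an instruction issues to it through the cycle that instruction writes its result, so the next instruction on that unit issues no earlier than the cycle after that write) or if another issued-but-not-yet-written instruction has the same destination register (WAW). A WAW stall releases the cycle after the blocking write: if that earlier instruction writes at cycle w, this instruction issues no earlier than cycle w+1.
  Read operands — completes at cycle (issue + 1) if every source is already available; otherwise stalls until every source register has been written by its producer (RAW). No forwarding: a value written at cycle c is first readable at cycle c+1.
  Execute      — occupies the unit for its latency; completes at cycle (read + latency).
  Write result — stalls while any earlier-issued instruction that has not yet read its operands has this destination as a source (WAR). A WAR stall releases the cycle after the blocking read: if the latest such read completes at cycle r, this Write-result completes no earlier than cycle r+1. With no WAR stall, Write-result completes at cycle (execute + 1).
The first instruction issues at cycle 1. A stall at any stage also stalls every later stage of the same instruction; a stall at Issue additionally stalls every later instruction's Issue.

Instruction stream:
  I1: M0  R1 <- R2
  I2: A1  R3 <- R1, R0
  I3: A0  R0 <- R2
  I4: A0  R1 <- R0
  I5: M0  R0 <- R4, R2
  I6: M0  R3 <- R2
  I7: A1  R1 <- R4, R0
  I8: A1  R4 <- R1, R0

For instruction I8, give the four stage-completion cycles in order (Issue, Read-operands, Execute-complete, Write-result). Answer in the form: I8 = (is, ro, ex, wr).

1) issue 1, read 2, done 7, write 8
2) issue 2, read 9, done 11, write 12  <RAW R1: wait I1 write@8>
3) issue 3, read 4, done 5, write 10  <WAR R0: wait I2 read@9>
4) issue 11, read 12, done 13, write 14  <struct: A0 busy until I3 writes@10>
5) issue 12, read 13, done 18, write 19
6) issue 20, read 21, done 26, write 27  <struct: M0 busy until I5 writes@19>
7) issue 21, read 22, done 24, write 25
8) issue 26, read 27, done 29, write 30  <struct: A1 busy until I7 writes@25>

I8 = (26, 27, 29, 30)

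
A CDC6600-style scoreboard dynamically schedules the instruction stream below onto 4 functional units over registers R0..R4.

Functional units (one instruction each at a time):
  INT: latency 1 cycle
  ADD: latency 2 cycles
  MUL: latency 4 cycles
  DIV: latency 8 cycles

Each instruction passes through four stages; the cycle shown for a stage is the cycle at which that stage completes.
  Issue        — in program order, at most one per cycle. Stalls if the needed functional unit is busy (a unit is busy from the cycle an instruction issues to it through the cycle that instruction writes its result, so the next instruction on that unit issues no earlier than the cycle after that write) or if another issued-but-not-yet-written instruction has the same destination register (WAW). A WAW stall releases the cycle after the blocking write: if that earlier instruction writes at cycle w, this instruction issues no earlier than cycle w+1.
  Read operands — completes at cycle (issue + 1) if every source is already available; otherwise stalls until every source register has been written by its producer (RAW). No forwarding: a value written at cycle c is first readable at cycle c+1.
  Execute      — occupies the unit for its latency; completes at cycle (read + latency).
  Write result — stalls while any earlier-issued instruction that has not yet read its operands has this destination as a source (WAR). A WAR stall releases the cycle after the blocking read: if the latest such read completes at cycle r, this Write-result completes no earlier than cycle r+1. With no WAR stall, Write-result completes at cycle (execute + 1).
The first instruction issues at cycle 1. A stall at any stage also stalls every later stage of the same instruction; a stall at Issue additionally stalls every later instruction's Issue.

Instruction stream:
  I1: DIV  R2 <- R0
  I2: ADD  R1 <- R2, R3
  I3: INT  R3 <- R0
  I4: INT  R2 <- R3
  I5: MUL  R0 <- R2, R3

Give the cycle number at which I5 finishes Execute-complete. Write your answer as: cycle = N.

cycle = 22

[1] I1 dispatched to DIV
[2] I1 operands ready, I2 dispatched to ADD
[3] I3 dispatched to INT
[4] I3 operands ready
[5] I3 complete
[10] I1 complete
[11] R2←I1
[12] I2 operands ready
[13] R3←I3
[14] I2 complete, I4 dispatched to INT
[15] R1←I2, I4 operands ready, I5 dispatched to MUL
[16] I4 complete
[17] R2←I4
[18] I5 operands ready
[22] I5 complete
[23] R0←I5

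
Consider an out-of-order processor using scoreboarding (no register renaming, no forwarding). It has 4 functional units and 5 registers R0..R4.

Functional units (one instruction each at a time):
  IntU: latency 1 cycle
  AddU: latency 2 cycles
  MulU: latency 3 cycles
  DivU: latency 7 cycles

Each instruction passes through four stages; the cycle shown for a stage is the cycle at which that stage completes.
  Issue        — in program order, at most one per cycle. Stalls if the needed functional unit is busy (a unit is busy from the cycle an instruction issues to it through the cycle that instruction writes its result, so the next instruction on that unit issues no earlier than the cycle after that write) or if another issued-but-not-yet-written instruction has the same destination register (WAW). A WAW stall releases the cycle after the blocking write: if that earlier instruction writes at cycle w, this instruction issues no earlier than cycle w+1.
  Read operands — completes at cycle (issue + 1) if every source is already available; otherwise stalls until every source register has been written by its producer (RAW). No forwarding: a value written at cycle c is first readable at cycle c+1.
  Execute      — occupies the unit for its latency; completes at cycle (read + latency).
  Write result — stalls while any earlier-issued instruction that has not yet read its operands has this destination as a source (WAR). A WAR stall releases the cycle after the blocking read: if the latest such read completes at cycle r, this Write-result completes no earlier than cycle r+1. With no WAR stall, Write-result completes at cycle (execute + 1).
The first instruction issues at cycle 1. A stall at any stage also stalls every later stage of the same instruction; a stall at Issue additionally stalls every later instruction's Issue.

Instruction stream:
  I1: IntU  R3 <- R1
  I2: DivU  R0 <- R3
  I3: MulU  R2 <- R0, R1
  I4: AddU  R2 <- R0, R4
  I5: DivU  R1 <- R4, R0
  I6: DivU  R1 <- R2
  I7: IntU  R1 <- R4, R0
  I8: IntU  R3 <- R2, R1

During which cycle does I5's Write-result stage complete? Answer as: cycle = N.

1) issue 1, read 2, done 3, write 4
2) issue 2, read 5, done 12, write 13  <RAW R3: wait I1 write@4>
3) issue 3, read 14, done 17, write 18  <RAW R0: wait I2 write@13>
4) issue 19, read 20, done 22, write 23  <WAW R2: wait I3 write@18>
5) issue 20, read 21, done 28, write 29
6) issue 30, read 31, done 38, write 39  <struct: DivU busy until I5 writes@29>
7) issue 40, read 41, done 42, write 43  <WAW R1: wait I6 write@39>
8) issue 44, read 45, done 46, write 47  <struct: IntU busy until I7 writes@43>

cycle = 29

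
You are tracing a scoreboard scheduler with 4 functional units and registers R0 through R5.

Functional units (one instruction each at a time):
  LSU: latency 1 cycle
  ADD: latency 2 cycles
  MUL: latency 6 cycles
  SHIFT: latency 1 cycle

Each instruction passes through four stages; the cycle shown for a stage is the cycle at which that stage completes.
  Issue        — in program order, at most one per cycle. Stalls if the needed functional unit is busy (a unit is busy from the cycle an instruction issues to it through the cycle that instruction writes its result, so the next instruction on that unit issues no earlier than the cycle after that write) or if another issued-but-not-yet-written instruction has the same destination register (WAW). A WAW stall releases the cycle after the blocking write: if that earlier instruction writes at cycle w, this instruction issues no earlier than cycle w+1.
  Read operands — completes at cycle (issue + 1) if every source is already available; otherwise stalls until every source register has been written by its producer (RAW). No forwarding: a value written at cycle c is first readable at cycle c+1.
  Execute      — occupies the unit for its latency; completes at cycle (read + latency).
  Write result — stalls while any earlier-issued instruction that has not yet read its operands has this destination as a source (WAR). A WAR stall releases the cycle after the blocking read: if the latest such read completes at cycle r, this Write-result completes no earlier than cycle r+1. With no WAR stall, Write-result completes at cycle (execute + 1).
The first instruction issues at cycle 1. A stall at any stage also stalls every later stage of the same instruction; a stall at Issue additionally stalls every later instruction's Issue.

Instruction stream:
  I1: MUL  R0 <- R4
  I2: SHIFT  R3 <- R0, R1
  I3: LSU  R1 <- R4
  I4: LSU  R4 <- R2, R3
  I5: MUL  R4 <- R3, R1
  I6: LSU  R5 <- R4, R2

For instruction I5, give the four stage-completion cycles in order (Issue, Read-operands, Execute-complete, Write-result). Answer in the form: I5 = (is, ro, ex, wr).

I1: IS=1 RO=2 EX=8 WR=9
I2: IS=2 RO=10 EX=11 WR=12  [RAW R0: wait I1 write@9]
I3: IS=3 RO=4 EX=5 WR=11  [WAR R1: wait I2 read@10]
I4: IS=12 RO=13 EX=14 WR=15  [struct: LSU busy until I3 writes@11]
I5: IS=16 RO=17 EX=23 WR=24  [WAW R4: wait I4 write@15]
I6: IS=17 RO=25 EX=26 WR=27  [RAW R4: wait I5 write@24]

I5 = (16, 17, 23, 24)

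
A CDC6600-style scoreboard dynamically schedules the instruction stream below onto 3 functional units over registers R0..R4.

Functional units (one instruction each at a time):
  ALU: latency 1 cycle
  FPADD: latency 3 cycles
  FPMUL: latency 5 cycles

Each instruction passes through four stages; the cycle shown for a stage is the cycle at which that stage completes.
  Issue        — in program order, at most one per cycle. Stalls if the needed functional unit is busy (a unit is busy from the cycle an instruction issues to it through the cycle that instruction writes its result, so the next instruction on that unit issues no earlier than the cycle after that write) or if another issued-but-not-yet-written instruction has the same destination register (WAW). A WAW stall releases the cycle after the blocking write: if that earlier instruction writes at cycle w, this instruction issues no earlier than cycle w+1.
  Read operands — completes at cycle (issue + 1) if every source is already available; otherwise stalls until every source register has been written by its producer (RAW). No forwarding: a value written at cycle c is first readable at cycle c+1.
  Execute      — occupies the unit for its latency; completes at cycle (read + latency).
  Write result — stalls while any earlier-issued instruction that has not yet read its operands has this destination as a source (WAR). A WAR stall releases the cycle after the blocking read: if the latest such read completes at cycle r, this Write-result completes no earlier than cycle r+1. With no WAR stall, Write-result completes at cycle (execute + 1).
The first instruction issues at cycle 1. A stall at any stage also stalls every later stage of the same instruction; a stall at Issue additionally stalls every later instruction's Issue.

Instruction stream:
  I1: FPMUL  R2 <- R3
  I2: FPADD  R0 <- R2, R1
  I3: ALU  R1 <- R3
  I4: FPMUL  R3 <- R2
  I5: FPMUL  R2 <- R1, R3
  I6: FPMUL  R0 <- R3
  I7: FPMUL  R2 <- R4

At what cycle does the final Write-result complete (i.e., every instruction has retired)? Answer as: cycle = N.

cycle = 40

t=1  I1 issues→FPMUL
t=2  I1 reads | I2 issues→FPADD
t=3  I3 issues→ALU
t=4  I3 reads
t=5  I3 exec-done
t=7  I1 exec-done
t=8  I1 writes R2
t=9  I2 reads | I4 issues→FPMUL
t=10  I3 writes R1 | I4 reads
t=12  I2 exec-done
t=13  I2 writes R0
t=15  I4 exec-done
t=16  I4 writes R3
t=17  I5 issues→FPMUL
t=18  I5 reads
t=23  I5 exec-done
t=24  I5 writes R2
t=25  I6 issues→FPMUL
t=26  I6 reads
t=31  I6 exec-done
t=32  I6 writes R0
t=33  I7 issues→FPMUL
t=34  I7 reads
t=39  I7 exec-done
t=40  I7 writes R2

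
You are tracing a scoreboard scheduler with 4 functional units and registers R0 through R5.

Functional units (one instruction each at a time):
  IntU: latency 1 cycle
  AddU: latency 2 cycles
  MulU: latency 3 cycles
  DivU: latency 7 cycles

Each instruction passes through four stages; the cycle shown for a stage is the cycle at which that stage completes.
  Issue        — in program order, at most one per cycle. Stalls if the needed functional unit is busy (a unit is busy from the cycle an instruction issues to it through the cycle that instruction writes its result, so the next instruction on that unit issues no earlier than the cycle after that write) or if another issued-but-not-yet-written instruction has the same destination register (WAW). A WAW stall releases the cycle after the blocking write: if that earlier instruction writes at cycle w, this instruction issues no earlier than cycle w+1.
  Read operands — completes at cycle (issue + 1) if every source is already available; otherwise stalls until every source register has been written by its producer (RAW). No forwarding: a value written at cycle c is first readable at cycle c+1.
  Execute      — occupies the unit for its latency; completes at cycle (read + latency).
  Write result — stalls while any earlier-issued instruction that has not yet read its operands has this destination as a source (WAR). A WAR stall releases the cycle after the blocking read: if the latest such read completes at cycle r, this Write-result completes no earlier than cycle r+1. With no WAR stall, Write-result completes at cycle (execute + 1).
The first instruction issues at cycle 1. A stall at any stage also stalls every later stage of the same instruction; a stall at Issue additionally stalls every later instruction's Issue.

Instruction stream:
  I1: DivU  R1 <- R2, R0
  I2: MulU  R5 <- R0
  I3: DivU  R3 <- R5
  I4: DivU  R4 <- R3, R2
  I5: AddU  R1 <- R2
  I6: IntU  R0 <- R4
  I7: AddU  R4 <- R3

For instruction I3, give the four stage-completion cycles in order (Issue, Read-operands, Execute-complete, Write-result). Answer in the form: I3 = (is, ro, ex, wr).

I3 = (11, 12, 19, 20)

[I1] 1/2/9/10
[I2] 2/3/6/7
[I3] 11/12/19/20  (struct: DivU busy until I1 writes@10)
[I4] 21/22/29/30  (struct: DivU busy until I3 writes@20)
[I5] 22/23/25/26
[I6] 23/31/32/33  (RAW R4: wait I4 write@30)
[I7] 31/32/34/35  (WAW R4: wait I4 write@30)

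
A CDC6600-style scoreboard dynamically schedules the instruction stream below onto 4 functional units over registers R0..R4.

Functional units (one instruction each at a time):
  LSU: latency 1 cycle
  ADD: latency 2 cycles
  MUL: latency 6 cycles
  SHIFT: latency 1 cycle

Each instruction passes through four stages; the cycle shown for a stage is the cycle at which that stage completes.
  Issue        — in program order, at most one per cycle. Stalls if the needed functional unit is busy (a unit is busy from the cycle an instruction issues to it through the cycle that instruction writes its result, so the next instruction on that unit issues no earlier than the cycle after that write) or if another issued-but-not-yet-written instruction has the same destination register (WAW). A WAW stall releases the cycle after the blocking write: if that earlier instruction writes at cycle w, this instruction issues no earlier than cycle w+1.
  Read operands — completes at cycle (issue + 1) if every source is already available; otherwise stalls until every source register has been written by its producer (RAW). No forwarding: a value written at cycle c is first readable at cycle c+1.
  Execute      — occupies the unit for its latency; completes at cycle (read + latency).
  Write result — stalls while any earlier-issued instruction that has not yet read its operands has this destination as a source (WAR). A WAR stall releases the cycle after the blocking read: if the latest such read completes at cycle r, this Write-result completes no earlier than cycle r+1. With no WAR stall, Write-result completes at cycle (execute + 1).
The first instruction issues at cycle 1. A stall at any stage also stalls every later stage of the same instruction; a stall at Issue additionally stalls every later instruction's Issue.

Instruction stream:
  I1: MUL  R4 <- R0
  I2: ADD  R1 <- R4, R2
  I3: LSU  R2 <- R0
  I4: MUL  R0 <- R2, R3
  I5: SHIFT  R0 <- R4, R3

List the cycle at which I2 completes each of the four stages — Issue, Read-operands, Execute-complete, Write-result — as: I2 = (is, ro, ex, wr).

I1 -> (1, 2, 8, 9)
I2 -> (2, 10, 12, 13)  // RAW R4: wait I1 write@9
I3 -> (3, 4, 5, 11)  // WAR R2: wait I2 read@10
I4 -> (10, 12, 18, 19)  // struct: MUL busy until I1 writes@9, RAW R2: wait I3 write@11
I5 -> (20, 21, 22, 23)  // WAW R0: wait I4 write@19

I2 = (2, 10, 12, 13)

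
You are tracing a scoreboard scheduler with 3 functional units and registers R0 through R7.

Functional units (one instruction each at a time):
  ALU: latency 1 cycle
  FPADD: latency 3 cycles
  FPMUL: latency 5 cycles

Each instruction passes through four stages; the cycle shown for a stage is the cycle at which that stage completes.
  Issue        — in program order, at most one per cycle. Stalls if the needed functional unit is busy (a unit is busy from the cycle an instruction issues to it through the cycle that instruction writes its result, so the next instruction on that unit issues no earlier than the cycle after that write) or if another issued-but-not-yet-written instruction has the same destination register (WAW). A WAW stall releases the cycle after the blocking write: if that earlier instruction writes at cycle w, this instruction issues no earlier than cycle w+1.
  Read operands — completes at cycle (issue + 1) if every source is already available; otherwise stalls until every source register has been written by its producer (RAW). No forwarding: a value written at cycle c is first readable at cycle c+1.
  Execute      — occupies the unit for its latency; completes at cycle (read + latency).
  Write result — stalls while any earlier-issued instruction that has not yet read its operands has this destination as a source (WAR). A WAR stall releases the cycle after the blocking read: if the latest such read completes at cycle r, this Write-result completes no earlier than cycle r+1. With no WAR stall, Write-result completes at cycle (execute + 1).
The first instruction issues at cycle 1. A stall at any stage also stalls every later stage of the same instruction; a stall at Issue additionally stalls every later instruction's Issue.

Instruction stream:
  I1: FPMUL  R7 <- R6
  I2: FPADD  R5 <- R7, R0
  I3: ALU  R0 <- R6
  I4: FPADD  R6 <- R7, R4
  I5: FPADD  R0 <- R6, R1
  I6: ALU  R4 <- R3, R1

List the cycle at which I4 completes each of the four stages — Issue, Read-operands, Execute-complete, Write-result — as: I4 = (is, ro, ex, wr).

I4 = (14, 15, 18, 19)

cycle 1: issue I1 (FPMUL)
cycle 2: I1 read-ops; issue I2 (FPADD)
cycle 3: issue I3 (ALU)
cycle 4: I3 read-ops
cycle 5: I3 finished on ALU
cycle 7: I1 finished on FPMUL
cycle 8: I1→R7
cycle 9: I2 read-ops
cycle 10: I3→R0
cycle 12: I2 finished on FPADD
cycle 13: I2→R5
cycle 14: issue I4 (FPADD)
cycle 15: I4 read-ops
cycle 18: I4 finished on FPADD
cycle 19: I4→R6
cycle 20: issue I5 (FPADD)
cycle 21: I5 read-ops; issue I6 (ALU)
cycle 22: I6 read-ops
cycle 23: I6 finished on ALU
cycle 24: I5 finished on FPADD; I6→R4
cycle 25: I5→R0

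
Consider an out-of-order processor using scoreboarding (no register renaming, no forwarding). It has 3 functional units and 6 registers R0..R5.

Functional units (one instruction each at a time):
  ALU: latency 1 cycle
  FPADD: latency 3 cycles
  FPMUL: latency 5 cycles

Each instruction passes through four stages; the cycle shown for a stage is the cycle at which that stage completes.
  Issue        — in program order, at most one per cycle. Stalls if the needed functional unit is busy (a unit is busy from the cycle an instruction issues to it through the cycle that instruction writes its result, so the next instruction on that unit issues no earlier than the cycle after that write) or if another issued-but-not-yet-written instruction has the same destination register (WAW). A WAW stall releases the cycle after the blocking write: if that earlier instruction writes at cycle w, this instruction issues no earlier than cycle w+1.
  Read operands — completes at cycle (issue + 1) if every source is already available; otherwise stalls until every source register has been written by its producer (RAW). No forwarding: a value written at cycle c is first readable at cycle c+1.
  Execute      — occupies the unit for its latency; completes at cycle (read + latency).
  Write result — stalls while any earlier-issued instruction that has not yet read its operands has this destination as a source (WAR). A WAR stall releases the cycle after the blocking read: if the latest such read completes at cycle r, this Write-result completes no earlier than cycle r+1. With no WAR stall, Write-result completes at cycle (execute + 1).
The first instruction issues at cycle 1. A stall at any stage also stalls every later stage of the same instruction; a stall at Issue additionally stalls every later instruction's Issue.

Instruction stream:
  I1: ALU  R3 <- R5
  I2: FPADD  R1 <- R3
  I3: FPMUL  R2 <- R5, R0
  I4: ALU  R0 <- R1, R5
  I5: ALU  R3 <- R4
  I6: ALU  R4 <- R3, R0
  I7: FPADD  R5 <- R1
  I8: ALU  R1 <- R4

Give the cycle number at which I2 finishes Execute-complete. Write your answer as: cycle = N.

1) issue 1, read 2, done 3, write 4
2) issue 2, read 5, done 8, write 9  <RAW R3: wait I1 write@4>
3) issue 3, read 4, done 9, write 10
4) issue 5, read 10, done 11, write 12  <struct: ALU busy until I1 writes@4 / RAW R1: wait I2 write@9>
5) issue 13, read 14, done 15, write 16  <struct: ALU busy until I4 writes@12>
6) issue 17, read 18, done 19, write 20  <struct: ALU busy until I5 writes@16>
7) issue 18, read 19, done 22, write 23
8) issue 21, read 22, done 23, write 24  <struct: ALU busy until I6 writes@20>

cycle = 8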